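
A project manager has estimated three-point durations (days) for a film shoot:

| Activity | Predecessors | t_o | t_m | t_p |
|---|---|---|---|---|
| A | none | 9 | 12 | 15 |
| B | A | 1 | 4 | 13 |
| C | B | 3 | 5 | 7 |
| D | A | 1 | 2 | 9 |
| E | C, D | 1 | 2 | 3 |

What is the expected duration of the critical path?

te_A = (9 + 4·12 + 15)/6 = 72/6 = 12
te_B = (1 + 4·4 + 13)/6 = 30/6 = 5
te_C = (3 + 4·5 + 7)/6 = 30/6 = 5
te_D = (1 + 4·2 + 9)/6 = 18/6 = 3
te_E = (1 + 4·2 + 3)/6 = 12/6 = 2

Forward pass:
ES_A = 0; EF_A = 12
ES_B = 12; EF_B = 12+5 = 17
ES_C = 17; EF_C = 17+5 = 22
ES_D = 12; EF_D = 12+3 = 15
ES_E = max(EF_C=22, EF_D=15) = 22; EF_E = 22+2 = 24
Expected project duration μ = 24 days. Critical path: A → B → C → E.

24 days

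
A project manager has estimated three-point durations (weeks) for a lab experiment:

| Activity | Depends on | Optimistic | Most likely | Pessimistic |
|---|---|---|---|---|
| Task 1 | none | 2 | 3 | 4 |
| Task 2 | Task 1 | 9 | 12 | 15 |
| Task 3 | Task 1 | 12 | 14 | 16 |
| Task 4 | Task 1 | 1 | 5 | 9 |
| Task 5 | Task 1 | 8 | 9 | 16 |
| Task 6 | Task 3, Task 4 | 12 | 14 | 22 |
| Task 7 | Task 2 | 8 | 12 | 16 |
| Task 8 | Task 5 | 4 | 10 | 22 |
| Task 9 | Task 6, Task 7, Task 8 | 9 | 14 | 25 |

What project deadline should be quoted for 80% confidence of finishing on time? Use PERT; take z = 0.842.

49.7 weeks

te_Task 1 = (2 + 4·3 + 4)/6 = 18/6 = 3; σ²_Task 1 = ((4−2)/6)² = 0.111
te_Task 2 = (9 + 4·12 + 15)/6 = 72/6 = 12; σ²_Task 2 = ((15−9)/6)² = 1.000
te_Task 3 = (12 + 4·14 + 16)/6 = 84/6 = 14; σ²_Task 3 = ((16−12)/6)² = 0.444
te_Task 4 = (1 + 4·5 + 9)/6 = 30/6 = 5; σ²_Task 4 = ((9−1)/6)² = 1.778
te_Task 5 = (8 + 4·9 + 16)/6 = 60/6 = 10; σ²_Task 5 = ((16−8)/6)² = 1.778
te_Task 6 = (12 + 4·14 + 22)/6 = 90/6 = 15; σ²_Task 6 = ((22−12)/6)² = 2.778
te_Task 7 = (8 + 4·12 + 16)/6 = 72/6 = 12; σ²_Task 7 = ((16−8)/6)² = 1.778
te_Task 8 = (4 + 4·10 + 22)/6 = 66/6 = 11; σ²_Task 8 = ((22−4)/6)² = 9.000
te_Task 9 = (9 + 4·14 + 25)/6 = 90/6 = 15; σ²_Task 9 = ((25−9)/6)² = 7.111

Forward pass:
ES_Task 1 = 0; EF_Task 1 = 3
ES_Task 2 = 3; EF_Task 2 = 3+12 = 15
ES_Task 3 = 3; EF_Task 3 = 3+14 = 17
ES_Task 4 = 3; EF_Task 4 = 3+5 = 8
ES_Task 5 = 3; EF_Task 5 = 3+10 = 13
ES_Task 6 = max(EF_Task 3=17, EF_Task 4=8) = 17; EF_Task 6 = 17+15 = 32
ES_Task 7 = 15; EF_Task 7 = 15+12 = 27
ES_Task 8 = 13; EF_Task 8 = 13+11 = 24
ES_Task 9 = max(EF_Task 6=32, EF_Task 7=27, EF_Task 8=24) = 32; EF_Task 9 = 32+15 = 47
Expected project duration μ = 47 weeks. Critical path: Task 1 → Task 3 → Task 6 → Task 9.

Variance along critical path = 0.111 + 0.444 + 2.778 + 7.111 = 10.444; σ = 3.232 weeks.
D = μ + z·σ = 47 + 0.842·3.232 = 49.7 weeks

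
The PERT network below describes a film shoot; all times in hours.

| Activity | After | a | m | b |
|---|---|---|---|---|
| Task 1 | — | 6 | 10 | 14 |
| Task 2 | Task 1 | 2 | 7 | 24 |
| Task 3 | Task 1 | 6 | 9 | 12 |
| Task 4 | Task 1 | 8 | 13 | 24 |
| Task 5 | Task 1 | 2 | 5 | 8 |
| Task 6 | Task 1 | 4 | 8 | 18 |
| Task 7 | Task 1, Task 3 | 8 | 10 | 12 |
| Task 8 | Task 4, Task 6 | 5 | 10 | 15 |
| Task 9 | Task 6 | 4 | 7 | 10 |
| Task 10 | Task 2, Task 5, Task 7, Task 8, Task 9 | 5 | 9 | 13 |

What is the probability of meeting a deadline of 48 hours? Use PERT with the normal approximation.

te_Task 1 = (6 + 4·10 + 14)/6 = 60/6 = 10; σ²_Task 1 = ((14−6)/6)² = 1.778
te_Task 2 = (2 + 4·7 + 24)/6 = 54/6 = 9; σ²_Task 2 = ((24−2)/6)² = 13.444
te_Task 3 = (6 + 4·9 + 12)/6 = 54/6 = 9; σ²_Task 3 = ((12−6)/6)² = 1.000
te_Task 4 = (8 + 4·13 + 24)/6 = 84/6 = 14; σ²_Task 4 = ((24−8)/6)² = 7.111
te_Task 5 = (2 + 4·5 + 8)/6 = 30/6 = 5; σ²_Task 5 = ((8−2)/6)² = 1.000
te_Task 6 = (4 + 4·8 + 18)/6 = 54/6 = 9; σ²_Task 6 = ((18−4)/6)² = 5.444
te_Task 7 = (8 + 4·10 + 12)/6 = 60/6 = 10; σ²_Task 7 = ((12−8)/6)² = 0.444
te_Task 8 = (5 + 4·10 + 15)/6 = 60/6 = 10; σ²_Task 8 = ((15−5)/6)² = 2.778
te_Task 9 = (4 + 4·7 + 10)/6 = 42/6 = 7; σ²_Task 9 = ((10−4)/6)² = 1.000
te_Task 10 = (5 + 4·9 + 13)/6 = 54/6 = 9; σ²_Task 10 = ((13−5)/6)² = 1.778

Forward pass:
ES_Task 1 = 0; EF_Task 1 = 10
ES_Task 2 = 10; EF_Task 2 = 10+9 = 19
ES_Task 3 = 10; EF_Task 3 = 10+9 = 19
ES_Task 4 = 10; EF_Task 4 = 10+14 = 24
ES_Task 5 = 10; EF_Task 5 = 10+5 = 15
ES_Task 6 = 10; EF_Task 6 = 10+9 = 19
ES_Task 7 = max(EF_Task 1=10, EF_Task 3=19) = 19; EF_Task 7 = 19+10 = 29
ES_Task 8 = max(EF_Task 4=24, EF_Task 6=19) = 24; EF_Task 8 = 24+10 = 34
ES_Task 9 = 19; EF_Task 9 = 19+7 = 26
ES_Task 10 = max(EF_Task 2=19, EF_Task 5=15, EF_Task 7=29, EF_Task 8=34, EF_Task 9=26) = 34; EF_Task 10 = 34+9 = 43
Expected project duration μ = 43 hours. Critical path: Task 1 → Task 4 → Task 8 → Task 10.

Variance along critical path = 1.778 + 7.111 + 2.778 + 1.778 = 13.444; σ = √13.444 = 3.667 hours.
Z = (48 − 43) / 3.667 = 1.364
P(T ≤ 48) = Φ(1.364) ≈ 0.914

0.914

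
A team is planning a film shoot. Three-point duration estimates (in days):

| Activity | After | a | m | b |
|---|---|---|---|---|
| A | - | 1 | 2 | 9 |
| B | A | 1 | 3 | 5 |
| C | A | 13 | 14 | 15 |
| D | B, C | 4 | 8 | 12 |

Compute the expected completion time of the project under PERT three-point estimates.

te_A = (1 + 4·2 + 9)/6 = 18/6 = 3
te_B = (1 + 4·3 + 5)/6 = 18/6 = 3
te_C = (13 + 4·14 + 15)/6 = 84/6 = 14
te_D = (4 + 4·8 + 12)/6 = 48/6 = 8

Forward pass:
ES_A = 0; EF_A = 3
ES_B = 3; EF_B = 3+3 = 6
ES_C = 3; EF_C = 3+14 = 17
ES_D = max(EF_B=6, EF_C=17) = 17; EF_D = 17+8 = 25
Expected project duration μ = 25 days. Critical path: A → C → D.

25 days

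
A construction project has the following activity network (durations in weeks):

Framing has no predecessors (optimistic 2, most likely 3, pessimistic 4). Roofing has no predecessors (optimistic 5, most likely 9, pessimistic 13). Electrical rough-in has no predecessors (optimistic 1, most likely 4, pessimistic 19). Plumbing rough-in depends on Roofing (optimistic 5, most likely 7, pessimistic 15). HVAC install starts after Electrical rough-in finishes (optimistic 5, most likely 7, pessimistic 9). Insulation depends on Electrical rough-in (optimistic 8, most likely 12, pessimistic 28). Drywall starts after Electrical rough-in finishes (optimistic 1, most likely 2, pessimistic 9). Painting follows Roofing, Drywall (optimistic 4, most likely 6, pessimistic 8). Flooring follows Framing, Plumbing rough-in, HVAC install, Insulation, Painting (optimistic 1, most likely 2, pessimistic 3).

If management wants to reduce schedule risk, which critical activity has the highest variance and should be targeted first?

Insulation

te_Framing = (2 + 4·3 + 4)/6 = 18/6 = 3; σ²_Framing = ((4−2)/6)² = 0.111
te_Roofing = (5 + 4·9 + 13)/6 = 54/6 = 9; σ²_Roofing = ((13−5)/6)² = 1.778
te_Electrical rough-in = (1 + 4·4 + 19)/6 = 36/6 = 6; σ²_Electrical rough-in = ((19−1)/6)² = 9.000
te_Plumbing rough-in = (5 + 4·7 + 15)/6 = 48/6 = 8; σ²_Plumbing rough-in = ((15−5)/6)² = 2.778
te_HVAC install = (5 + 4·7 + 9)/6 = 42/6 = 7; σ²_HVAC install = ((9−5)/6)² = 0.444
te_Insulation = (8 + 4·12 + 28)/6 = 84/6 = 14; σ²_Insulation = ((28−8)/6)² = 11.111
te_Drywall = (1 + 4·2 + 9)/6 = 18/6 = 3; σ²_Drywall = ((9−1)/6)² = 1.778
te_Painting = (4 + 4·6 + 8)/6 = 36/6 = 6; σ²_Painting = ((8−4)/6)² = 0.444
te_Flooring = (1 + 4·2 + 3)/6 = 12/6 = 2; σ²_Flooring = ((3−1)/6)² = 0.111

Forward pass:
ES_Framing = 0; EF_Framing = 3
ES_Roofing = 0; EF_Roofing = 9
ES_Electrical rough-in = 0; EF_Electrical rough-in = 6
ES_Plumbing rough-in = 9; EF_Plumbing rough-in = 9+8 = 17
ES_HVAC install = 6; EF_HVAC install = 6+7 = 13
ES_Insulation = 6; EF_Insulation = 6+14 = 20
ES_Drywall = 6; EF_Drywall = 6+3 = 9
ES_Painting = max(EF_Roofing=9, EF_Drywall=9) = 9; EF_Painting = 9+6 = 15
ES_Flooring = max(EF_Framing=3, EF_Plumbing rough-in=17, EF_HVAC install=13, EF_Insulation=20, EF_Painting=15) = 20; EF_Flooring = 20+2 = 22
Expected project duration μ = 22 weeks. Critical path: Electrical rough-in → Insulation → Flooring.

Variances on critical path: σ²_Electrical rough-in=9.000, σ²_Insulation=11.111, σ²_Flooring=0.111.
Largest is σ²_Insulation = 11.111.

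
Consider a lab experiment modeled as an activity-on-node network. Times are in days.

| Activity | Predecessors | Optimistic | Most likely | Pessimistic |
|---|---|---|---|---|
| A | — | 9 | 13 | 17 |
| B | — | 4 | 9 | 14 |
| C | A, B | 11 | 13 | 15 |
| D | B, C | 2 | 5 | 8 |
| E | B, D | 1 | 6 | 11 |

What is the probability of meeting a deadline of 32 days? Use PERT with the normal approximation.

te_A = (9 + 4·13 + 17)/6 = 78/6 = 13; σ²_A = ((17−9)/6)² = 1.778
te_B = (4 + 4·9 + 14)/6 = 54/6 = 9; σ²_B = ((14−4)/6)² = 2.778
te_C = (11 + 4·13 + 15)/6 = 78/6 = 13; σ²_C = ((15−11)/6)² = 0.444
te_D = (2 + 4·5 + 8)/6 = 30/6 = 5; σ²_D = ((8−2)/6)² = 1.000
te_E = (1 + 4·6 + 11)/6 = 36/6 = 6; σ²_E = ((11−1)/6)² = 2.778

Forward pass:
ES_A = 0; EF_A = 13
ES_B = 0; EF_B = 9
ES_C = max(EF_A=13, EF_B=9) = 13; EF_C = 13+13 = 26
ES_D = max(EF_B=9, EF_C=26) = 26; EF_D = 26+5 = 31
ES_E = max(EF_B=9, EF_D=31) = 31; EF_E = 31+6 = 37
Expected project duration μ = 37 days. Critical path: A → C → D → E.

Variance along critical path = 1.778 + 0.444 + 1.000 + 2.778 = 6.000; σ = √6.000 = 2.449 days.
Z = (32 − 37) / 2.449 = -2.041
P(T ≤ 32) = Φ(-2.041) ≈ 0.021

0.021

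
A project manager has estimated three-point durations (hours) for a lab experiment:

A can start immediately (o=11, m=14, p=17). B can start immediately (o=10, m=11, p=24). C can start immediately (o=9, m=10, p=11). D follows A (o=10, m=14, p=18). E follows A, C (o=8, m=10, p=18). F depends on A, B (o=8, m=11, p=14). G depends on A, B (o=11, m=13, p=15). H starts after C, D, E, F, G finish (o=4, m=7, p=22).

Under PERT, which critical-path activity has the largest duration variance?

te_A = (11 + 4·14 + 17)/6 = 84/6 = 14; σ²_A = ((17−11)/6)² = 1.000
te_B = (10 + 4·11 + 24)/6 = 78/6 = 13; σ²_B = ((24−10)/6)² = 5.444
te_C = (9 + 4·10 + 11)/6 = 60/6 = 10; σ²_C = ((11−9)/6)² = 0.111
te_D = (10 + 4·14 + 18)/6 = 84/6 = 14; σ²_D = ((18−10)/6)² = 1.778
te_E = (8 + 4·10 + 18)/6 = 66/6 = 11; σ²_E = ((18−8)/6)² = 2.778
te_F = (8 + 4·11 + 14)/6 = 66/6 = 11; σ²_F = ((14−8)/6)² = 1.000
te_G = (11 + 4·13 + 15)/6 = 78/6 = 13; σ²_G = ((15−11)/6)² = 0.444
te_H = (4 + 4·7 + 22)/6 = 54/6 = 9; σ²_H = ((22−4)/6)² = 9.000

Forward pass:
ES_A = 0; EF_A = 14
ES_B = 0; EF_B = 13
ES_C = 0; EF_C = 10
ES_D = 14; EF_D = 14+14 = 28
ES_E = max(EF_A=14, EF_C=10) = 14; EF_E = 14+11 = 25
ES_F = max(EF_A=14, EF_B=13) = 14; EF_F = 14+11 = 25
ES_G = max(EF_A=14, EF_B=13) = 14; EF_G = 14+13 = 27
ES_H = max(EF_C=10, EF_D=28, EF_E=25, EF_F=25, EF_G=27) = 28; EF_H = 28+9 = 37
Expected project duration μ = 37 hours. Critical path: A → D → H.

Variances on critical path: σ²_A=1.000, σ²_D=1.778, σ²_H=9.000.
Largest is σ²_H = 9.000.

H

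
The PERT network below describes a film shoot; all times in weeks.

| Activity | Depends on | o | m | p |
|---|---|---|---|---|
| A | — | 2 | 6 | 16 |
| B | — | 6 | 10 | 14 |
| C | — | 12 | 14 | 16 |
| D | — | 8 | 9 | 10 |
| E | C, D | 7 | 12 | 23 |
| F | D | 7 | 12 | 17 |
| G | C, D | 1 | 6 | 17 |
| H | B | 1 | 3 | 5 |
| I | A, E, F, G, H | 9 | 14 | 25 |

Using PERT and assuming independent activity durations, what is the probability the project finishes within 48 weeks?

0.941

te_A = (2 + 4·6 + 16)/6 = 42/6 = 7; σ²_A = ((16−2)/6)² = 5.444
te_B = (6 + 4·10 + 14)/6 = 60/6 = 10; σ²_B = ((14−6)/6)² = 1.778
te_C = (12 + 4·14 + 16)/6 = 84/6 = 14; σ²_C = ((16−12)/6)² = 0.444
te_D = (8 + 4·9 + 10)/6 = 54/6 = 9; σ²_D = ((10−8)/6)² = 0.111
te_E = (7 + 4·12 + 23)/6 = 78/6 = 13; σ²_E = ((23−7)/6)² = 7.111
te_F = (7 + 4·12 + 17)/6 = 72/6 = 12; σ²_F = ((17−7)/6)² = 2.778
te_G = (1 + 4·6 + 17)/6 = 42/6 = 7; σ²_G = ((17−1)/6)² = 7.111
te_H = (1 + 4·3 + 5)/6 = 18/6 = 3; σ²_H = ((5−1)/6)² = 0.444
te_I = (9 + 4·14 + 25)/6 = 90/6 = 15; σ²_I = ((25−9)/6)² = 7.111

Forward pass:
ES_A = 0; EF_A = 7
ES_B = 0; EF_B = 10
ES_C = 0; EF_C = 14
ES_D = 0; EF_D = 9
ES_E = max(EF_C=14, EF_D=9) = 14; EF_E = 14+13 = 27
ES_F = 9; EF_F = 9+12 = 21
ES_G = max(EF_C=14, EF_D=9) = 14; EF_G = 14+7 = 21
ES_H = 10; EF_H = 10+3 = 13
ES_I = max(EF_A=7, EF_E=27, EF_F=21, EF_G=21, EF_H=13) = 27; EF_I = 27+15 = 42
Expected project duration μ = 42 weeks. Critical path: C → E → I.

Variance along critical path = 0.444 + 7.111 + 7.111 = 14.667; σ = √14.667 = 3.830 weeks.
Z = (48 − 42) / 3.830 = 1.567
P(T ≤ 48) = Φ(1.567) ≈ 0.941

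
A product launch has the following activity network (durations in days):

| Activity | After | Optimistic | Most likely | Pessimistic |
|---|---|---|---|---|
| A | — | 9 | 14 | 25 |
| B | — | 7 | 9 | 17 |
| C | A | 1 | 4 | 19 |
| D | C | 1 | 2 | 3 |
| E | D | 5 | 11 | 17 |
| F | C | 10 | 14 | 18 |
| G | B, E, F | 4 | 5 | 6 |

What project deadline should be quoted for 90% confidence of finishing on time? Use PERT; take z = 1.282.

te_A = (9 + 4·14 + 25)/6 = 90/6 = 15; σ²_A = ((25−9)/6)² = 7.111
te_B = (7 + 4·9 + 17)/6 = 60/6 = 10; σ²_B = ((17−7)/6)² = 2.778
te_C = (1 + 4·4 + 19)/6 = 36/6 = 6; σ²_C = ((19−1)/6)² = 9.000
te_D = (1 + 4·2 + 3)/6 = 12/6 = 2; σ²_D = ((3−1)/6)² = 0.111
te_E = (5 + 4·11 + 17)/6 = 66/6 = 11; σ²_E = ((17−5)/6)² = 4.000
te_F = (10 + 4·14 + 18)/6 = 84/6 = 14; σ²_F = ((18−10)/6)² = 1.778
te_G = (4 + 4·5 + 6)/6 = 30/6 = 5; σ²_G = ((6−4)/6)² = 0.111

Forward pass:
ES_A = 0; EF_A = 15
ES_B = 0; EF_B = 10
ES_C = 15; EF_C = 15+6 = 21
ES_D = 21; EF_D = 21+2 = 23
ES_E = 23; EF_E = 23+11 = 34
ES_F = 21; EF_F = 21+14 = 35
ES_G = max(EF_B=10, EF_E=34, EF_F=35) = 35; EF_G = 35+5 = 40
Expected project duration μ = 40 days. Critical path: A → C → F → G.

Variance along critical path = 7.111 + 9.000 + 1.778 + 0.111 = 18.000; σ = 4.243 days.
D = μ + z·σ = 40 + 1.282·4.243 = 45.4 days

45.4 days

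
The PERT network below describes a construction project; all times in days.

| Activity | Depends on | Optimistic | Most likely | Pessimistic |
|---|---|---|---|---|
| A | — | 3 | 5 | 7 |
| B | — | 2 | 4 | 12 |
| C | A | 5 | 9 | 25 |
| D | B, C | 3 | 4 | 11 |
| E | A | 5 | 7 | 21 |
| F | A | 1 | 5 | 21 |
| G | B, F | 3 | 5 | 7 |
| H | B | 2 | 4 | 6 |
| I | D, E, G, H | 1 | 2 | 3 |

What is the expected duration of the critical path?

23 days

te_A = (3 + 4·5 + 7)/6 = 30/6 = 5
te_B = (2 + 4·4 + 12)/6 = 30/6 = 5
te_C = (5 + 4·9 + 25)/6 = 66/6 = 11
te_D = (3 + 4·4 + 11)/6 = 30/6 = 5
te_E = (5 + 4·7 + 21)/6 = 54/6 = 9
te_F = (1 + 4·5 + 21)/6 = 42/6 = 7
te_G = (3 + 4·5 + 7)/6 = 30/6 = 5
te_H = (2 + 4·4 + 6)/6 = 24/6 = 4
te_I = (1 + 4·2 + 3)/6 = 12/6 = 2

Forward pass:
ES_A = 0; EF_A = 5
ES_B = 0; EF_B = 5
ES_C = 5; EF_C = 5+11 = 16
ES_D = max(EF_B=5, EF_C=16) = 16; EF_D = 16+5 = 21
ES_E = 5; EF_E = 5+9 = 14
ES_F = 5; EF_F = 5+7 = 12
ES_G = max(EF_B=5, EF_F=12) = 12; EF_G = 12+5 = 17
ES_H = 5; EF_H = 5+4 = 9
ES_I = max(EF_D=21, EF_E=14, EF_G=17, EF_H=9) = 21; EF_I = 21+2 = 23
Expected project duration μ = 23 days. Critical path: A → C → D → I.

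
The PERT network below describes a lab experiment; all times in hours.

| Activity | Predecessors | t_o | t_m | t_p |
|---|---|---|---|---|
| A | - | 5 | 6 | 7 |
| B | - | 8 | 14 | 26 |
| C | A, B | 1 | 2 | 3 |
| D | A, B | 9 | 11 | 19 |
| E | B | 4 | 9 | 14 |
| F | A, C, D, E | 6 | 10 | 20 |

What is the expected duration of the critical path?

38 hours

te_A = (5 + 4·6 + 7)/6 = 36/6 = 6
te_B = (8 + 4·14 + 26)/6 = 90/6 = 15
te_C = (1 + 4·2 + 3)/6 = 12/6 = 2
te_D = (9 + 4·11 + 19)/6 = 72/6 = 12
te_E = (4 + 4·9 + 14)/6 = 54/6 = 9
te_F = (6 + 4·10 + 20)/6 = 66/6 = 11

Forward pass:
ES_A = 0; EF_A = 6
ES_B = 0; EF_B = 15
ES_C = max(EF_A=6, EF_B=15) = 15; EF_C = 15+2 = 17
ES_D = max(EF_A=6, EF_B=15) = 15; EF_D = 15+12 = 27
ES_E = 15; EF_E = 15+9 = 24
ES_F = max(EF_A=6, EF_C=17, EF_D=27, EF_E=24) = 27; EF_F = 27+11 = 38
Expected project duration μ = 38 hours. Critical path: B → D → F.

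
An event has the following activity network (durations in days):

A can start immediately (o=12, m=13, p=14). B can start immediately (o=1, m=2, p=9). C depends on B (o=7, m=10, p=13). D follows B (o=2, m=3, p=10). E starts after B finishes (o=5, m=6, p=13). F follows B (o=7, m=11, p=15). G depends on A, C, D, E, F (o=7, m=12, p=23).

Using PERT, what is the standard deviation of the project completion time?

te_A = (12 + 4·13 + 14)/6 = 78/6 = 13; σ²_A = ((14−12)/6)² = 0.111
te_B = (1 + 4·2 + 9)/6 = 18/6 = 3; σ²_B = ((9−1)/6)² = 1.778
te_C = (7 + 4·10 + 13)/6 = 60/6 = 10; σ²_C = ((13−7)/6)² = 1.000
te_D = (2 + 4·3 + 10)/6 = 24/6 = 4; σ²_D = ((10−2)/6)² = 1.778
te_E = (5 + 4·6 + 13)/6 = 42/6 = 7; σ²_E = ((13−5)/6)² = 1.778
te_F = (7 + 4·11 + 15)/6 = 66/6 = 11; σ²_F = ((15−7)/6)² = 1.778
te_G = (7 + 4·12 + 23)/6 = 78/6 = 13; σ²_G = ((23−7)/6)² = 7.111

Forward pass:
ES_A = 0; EF_A = 13
ES_B = 0; EF_B = 3
ES_C = 3; EF_C = 3+10 = 13
ES_D = 3; EF_D = 3+4 = 7
ES_E = 3; EF_E = 3+7 = 10
ES_F = 3; EF_F = 3+11 = 14
ES_G = max(EF_A=13, EF_C=13, EF_D=7, EF_E=10, EF_F=14) = 14; EF_G = 14+13 = 27
Expected project duration μ = 27 days. Critical path: B → F → G.

Variance along critical path = 1.778 + 1.778 + 7.111 = 10.667
σ = √10.667 = 3.266 days

3.27 days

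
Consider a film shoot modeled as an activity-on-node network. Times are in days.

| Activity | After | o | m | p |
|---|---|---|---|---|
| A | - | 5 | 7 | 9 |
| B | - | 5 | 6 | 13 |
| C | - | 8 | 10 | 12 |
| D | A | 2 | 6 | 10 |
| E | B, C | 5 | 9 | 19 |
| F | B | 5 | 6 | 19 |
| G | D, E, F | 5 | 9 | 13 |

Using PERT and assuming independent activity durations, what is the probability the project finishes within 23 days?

0.015

te_A = (5 + 4·7 + 9)/6 = 42/6 = 7; σ²_A = ((9−5)/6)² = 0.444
te_B = (5 + 4·6 + 13)/6 = 42/6 = 7; σ²_B = ((13−5)/6)² = 1.778
te_C = (8 + 4·10 + 12)/6 = 60/6 = 10; σ²_C = ((12−8)/6)² = 0.444
te_D = (2 + 4·6 + 10)/6 = 36/6 = 6; σ²_D = ((10−2)/6)² = 1.778
te_E = (5 + 4·9 + 19)/6 = 60/6 = 10; σ²_E = ((19−5)/6)² = 5.444
te_F = (5 + 4·6 + 19)/6 = 48/6 = 8; σ²_F = ((19−5)/6)² = 5.444
te_G = (5 + 4·9 + 13)/6 = 54/6 = 9; σ²_G = ((13−5)/6)² = 1.778

Forward pass:
ES_A = 0; EF_A = 7
ES_B = 0; EF_B = 7
ES_C = 0; EF_C = 10
ES_D = 7; EF_D = 7+6 = 13
ES_E = max(EF_B=7, EF_C=10) = 10; EF_E = 10+10 = 20
ES_F = 7; EF_F = 7+8 = 15
ES_G = max(EF_D=13, EF_E=20, EF_F=15) = 20; EF_G = 20+9 = 29
Expected project duration μ = 29 days. Critical path: C → E → G.

Variance along critical path = 0.444 + 5.444 + 1.778 = 7.667; σ = √7.667 = 2.769 days.
Z = (23 − 29) / 2.769 = -2.167
P(T ≤ 23) = Φ(-2.167) ≈ 0.015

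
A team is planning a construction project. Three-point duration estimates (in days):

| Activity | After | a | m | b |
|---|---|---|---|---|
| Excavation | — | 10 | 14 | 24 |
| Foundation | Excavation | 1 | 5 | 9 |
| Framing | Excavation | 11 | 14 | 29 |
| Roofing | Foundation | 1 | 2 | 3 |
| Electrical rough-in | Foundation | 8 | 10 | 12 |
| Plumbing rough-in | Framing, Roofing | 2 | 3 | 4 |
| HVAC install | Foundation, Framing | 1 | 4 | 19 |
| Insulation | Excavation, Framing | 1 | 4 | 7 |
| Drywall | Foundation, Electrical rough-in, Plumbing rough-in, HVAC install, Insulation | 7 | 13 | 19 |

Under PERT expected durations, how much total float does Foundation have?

te_Excavation = (10 + 4·14 + 24)/6 = 90/6 = 15
te_Foundation = (1 + 4·5 + 9)/6 = 30/6 = 5
te_Framing = (11 + 4·14 + 29)/6 = 96/6 = 16
te_Roofing = (1 + 4·2 + 3)/6 = 12/6 = 2
te_Electrical rough-in = (8 + 4·10 + 12)/6 = 60/6 = 10
te_Plumbing rough-in = (2 + 4·3 + 4)/6 = 18/6 = 3
te_HVAC install = (1 + 4·4 + 19)/6 = 36/6 = 6
te_Insulation = (1 + 4·4 + 7)/6 = 24/6 = 4
te_Drywall = (7 + 4·13 + 19)/6 = 78/6 = 13

Forward pass:
ES_Excavation = 0; EF_Excavation = 15
ES_Foundation = 15; EF_Foundation = 15+5 = 20
ES_Framing = 15; EF_Framing = 15+16 = 31
ES_Roofing = 20; EF_Roofing = 20+2 = 22
ES_Electrical rough-in = 20; EF_Electrical rough-in = 20+10 = 30
ES_Plumbing rough-in = max(EF_Framing=31, EF_Roofing=22) = 31; EF_Plumbing rough-in = 31+3 = 34
ES_HVAC install = max(EF_Foundation=20, EF_Framing=31) = 31; EF_HVAC install = 31+6 = 37
ES_Insulation = max(EF_Excavation=15, EF_Framing=31) = 31; EF_Insulation = 31+4 = 35
ES_Drywall = max(EF_Foundation=20, EF_Electrical rough-in=30, EF_Plumbing rough-in=34, EF_HVAC install=37, EF_Insulation=35) = 37; EF_Drywall = 37+13 = 50
Expected project duration μ = 50 days. Critical path: Excavation → Framing → HVAC install → Drywall.

Backward pass:
LF_Drywall = 50; LS_Drywall = 50−13 = 37
LF_Insulation = LS_Drywall = 37; LS_Insulation = 37−4 = 33
LF_HVAC install = LS_Drywall = 37; LS_HVAC install = 37−6 = 31
LF_Plumbing rough-in = LS_Drywall = 37; LS_Plumbing rough-in = 37−3 = 34
LF_Electrical rough-in = LS_Drywall = 37; LS_Electrical rough-in = 37−10 = 27
LF_Roofing = LS_Plumbing rough-in = 34; LS_Roofing = 34−2 = 32
LF_Framing = min(LS_Plumbing rough-in=34, LS_HVAC install=31, LS_Insulation=33) = 31; LS_Framing = 31−16 = 15
LF_Foundation = min(LS_Roofing=32, LS_Electrical rough-in=27, LS_HVAC install=31, LS_Drywall=37) = 27; LS_Foundation = 27−5 = 22
LF_Excavation = min(LS_Foundation=22, LS_Framing=15, LS_Insulation=33) = 15; LS_Excavation = 15−15 = 0
Slack_Foundation = LS_Foundation − ES_Foundation = 22 − 15 = 7

7 days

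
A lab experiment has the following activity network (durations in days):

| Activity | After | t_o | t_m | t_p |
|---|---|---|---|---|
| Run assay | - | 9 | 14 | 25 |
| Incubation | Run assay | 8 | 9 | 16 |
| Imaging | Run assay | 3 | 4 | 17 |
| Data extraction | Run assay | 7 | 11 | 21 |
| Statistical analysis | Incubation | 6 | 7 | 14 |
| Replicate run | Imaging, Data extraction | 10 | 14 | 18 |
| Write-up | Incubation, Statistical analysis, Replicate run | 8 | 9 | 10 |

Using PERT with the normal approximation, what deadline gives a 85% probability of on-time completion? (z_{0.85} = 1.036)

53.9 days

te_Run assay = (9 + 4·14 + 25)/6 = 90/6 = 15; σ²_Run assay = ((25−9)/6)² = 7.111
te_Incubation = (8 + 4·9 + 16)/6 = 60/6 = 10; σ²_Incubation = ((16−8)/6)² = 1.778
te_Imaging = (3 + 4·4 + 17)/6 = 36/6 = 6; σ²_Imaging = ((17−3)/6)² = 5.444
te_Data extraction = (7 + 4·11 + 21)/6 = 72/6 = 12; σ²_Data extraction = ((21−7)/6)² = 5.444
te_Statistical analysis = (6 + 4·7 + 14)/6 = 48/6 = 8; σ²_Statistical analysis = ((14−6)/6)² = 1.778
te_Replicate run = (10 + 4·14 + 18)/6 = 84/6 = 14; σ²_Replicate run = ((18−10)/6)² = 1.778
te_Write-up = (8 + 4·9 + 10)/6 = 54/6 = 9; σ²_Write-up = ((10−8)/6)² = 0.111

Forward pass:
ES_Run assay = 0; EF_Run assay = 15
ES_Incubation = 15; EF_Incubation = 15+10 = 25
ES_Imaging = 15; EF_Imaging = 15+6 = 21
ES_Data extraction = 15; EF_Data extraction = 15+12 = 27
ES_Statistical analysis = 25; EF_Statistical analysis = 25+8 = 33
ES_Replicate run = max(EF_Imaging=21, EF_Data extraction=27) = 27; EF_Replicate run = 27+14 = 41
ES_Write-up = max(EF_Incubation=25, EF_Statistical analysis=33, EF_Replicate run=41) = 41; EF_Write-up = 41+9 = 50
Expected project duration μ = 50 days. Critical path: Run assay → Data extraction → Replicate run → Write-up.

Variance along critical path = 7.111 + 5.444 + 1.778 + 0.111 = 14.444; σ = 3.801 days.
D = μ + z·σ = 50 + 1.036·3.801 = 53.9 days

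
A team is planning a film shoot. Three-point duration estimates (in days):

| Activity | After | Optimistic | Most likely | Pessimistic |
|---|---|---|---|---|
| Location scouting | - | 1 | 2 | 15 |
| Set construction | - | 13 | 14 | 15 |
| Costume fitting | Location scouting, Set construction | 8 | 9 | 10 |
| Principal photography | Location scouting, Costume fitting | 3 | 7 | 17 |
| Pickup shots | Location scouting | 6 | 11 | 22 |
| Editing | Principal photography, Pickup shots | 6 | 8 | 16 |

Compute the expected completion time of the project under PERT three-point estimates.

40 days

te_Location scouting = (1 + 4·2 + 15)/6 = 24/6 = 4
te_Set construction = (13 + 4·14 + 15)/6 = 84/6 = 14
te_Costume fitting = (8 + 4·9 + 10)/6 = 54/6 = 9
te_Principal photography = (3 + 4·7 + 17)/6 = 48/6 = 8
te_Pickup shots = (6 + 4·11 + 22)/6 = 72/6 = 12
te_Editing = (6 + 4·8 + 16)/6 = 54/6 = 9

Forward pass:
ES_Location scouting = 0; EF_Location scouting = 4
ES_Set construction = 0; EF_Set construction = 14
ES_Costume fitting = max(EF_Location scouting=4, EF_Set construction=14) = 14; EF_Costume fitting = 14+9 = 23
ES_Principal photography = max(EF_Location scouting=4, EF_Costume fitting=23) = 23; EF_Principal photography = 23+8 = 31
ES_Pickup shots = 4; EF_Pickup shots = 4+12 = 16
ES_Editing = max(EF_Principal photography=31, EF_Pickup shots=16) = 31; EF_Editing = 31+9 = 40
Expected project duration μ = 40 days. Critical path: Set construction → Costume fitting → Principal photography → Editing.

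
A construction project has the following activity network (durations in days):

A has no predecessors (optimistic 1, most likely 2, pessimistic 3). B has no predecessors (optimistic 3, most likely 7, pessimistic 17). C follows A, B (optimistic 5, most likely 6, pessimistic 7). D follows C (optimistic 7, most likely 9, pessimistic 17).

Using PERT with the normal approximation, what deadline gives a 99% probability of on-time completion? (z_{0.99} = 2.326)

30.7 days

te_A = (1 + 4·2 + 3)/6 = 12/6 = 2; σ²_A = ((3−1)/6)² = 0.111
te_B = (3 + 4·7 + 17)/6 = 48/6 = 8; σ²_B = ((17−3)/6)² = 5.444
te_C = (5 + 4·6 + 7)/6 = 36/6 = 6; σ²_C = ((7−5)/6)² = 0.111
te_D = (7 + 4·9 + 17)/6 = 60/6 = 10; σ²_D = ((17−7)/6)² = 2.778

Forward pass:
ES_A = 0; EF_A = 2
ES_B = 0; EF_B = 8
ES_C = max(EF_A=2, EF_B=8) = 8; EF_C = 8+6 = 14
ES_D = 14; EF_D = 14+10 = 24
Expected project duration μ = 24 days. Critical path: B → C → D.

Variance along critical path = 5.444 + 0.111 + 2.778 = 8.333; σ = 2.887 days.
D = μ + z·σ = 24 + 2.326·2.887 = 30.7 days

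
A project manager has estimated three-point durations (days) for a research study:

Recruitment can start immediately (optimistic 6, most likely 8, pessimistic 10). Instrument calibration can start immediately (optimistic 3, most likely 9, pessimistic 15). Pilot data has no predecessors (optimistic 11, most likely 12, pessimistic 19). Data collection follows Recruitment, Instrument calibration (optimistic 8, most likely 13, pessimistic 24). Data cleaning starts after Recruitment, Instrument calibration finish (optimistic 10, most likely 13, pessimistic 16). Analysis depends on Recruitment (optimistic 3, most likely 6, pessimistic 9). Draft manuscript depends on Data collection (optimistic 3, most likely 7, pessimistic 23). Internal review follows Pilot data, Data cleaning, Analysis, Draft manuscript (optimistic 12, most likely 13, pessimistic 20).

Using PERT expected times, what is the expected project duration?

te_Recruitment = (6 + 4·8 + 10)/6 = 48/6 = 8
te_Instrument calibration = (3 + 4·9 + 15)/6 = 54/6 = 9
te_Pilot data = (11 + 4·12 + 19)/6 = 78/6 = 13
te_Data collection = (8 + 4·13 + 24)/6 = 84/6 = 14
te_Data cleaning = (10 + 4·13 + 16)/6 = 78/6 = 13
te_Analysis = (3 + 4·6 + 9)/6 = 36/6 = 6
te_Draft manuscript = (3 + 4·7 + 23)/6 = 54/6 = 9
te_Internal review = (12 + 4·13 + 20)/6 = 84/6 = 14

Forward pass:
ES_Recruitment = 0; EF_Recruitment = 8
ES_Instrument calibration = 0; EF_Instrument calibration = 9
ES_Pilot data = 0; EF_Pilot data = 13
ES_Data collection = max(EF_Recruitment=8, EF_Instrument calibration=9) = 9; EF_Data collection = 9+14 = 23
ES_Data cleaning = max(EF_Recruitment=8, EF_Instrument calibration=9) = 9; EF_Data cleaning = 9+13 = 22
ES_Analysis = 8; EF_Analysis = 8+6 = 14
ES_Draft manuscript = 23; EF_Draft manuscript = 23+9 = 32
ES_Internal review = max(EF_Pilot data=13, EF_Data cleaning=22, EF_Analysis=14, EF_Draft manuscript=32) = 32; EF_Internal review = 32+14 = 46
Expected project duration μ = 46 days. Critical path: Instrument calibration → Data collection → Draft manuscript → Internal review.

46 days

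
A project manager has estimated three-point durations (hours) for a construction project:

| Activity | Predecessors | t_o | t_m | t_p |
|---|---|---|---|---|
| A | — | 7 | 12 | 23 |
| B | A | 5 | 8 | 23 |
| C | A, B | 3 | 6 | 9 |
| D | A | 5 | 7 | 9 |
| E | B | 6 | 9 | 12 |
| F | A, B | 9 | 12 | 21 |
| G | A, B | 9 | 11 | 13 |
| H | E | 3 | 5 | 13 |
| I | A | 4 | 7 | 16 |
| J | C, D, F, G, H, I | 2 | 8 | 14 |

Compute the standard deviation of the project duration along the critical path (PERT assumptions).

4.89 hours

te_A = (7 + 4·12 + 23)/6 = 78/6 = 13; σ²_A = ((23−7)/6)² = 7.111
te_B = (5 + 4·8 + 23)/6 = 60/6 = 10; σ²_B = ((23−5)/6)² = 9.000
te_C = (3 + 4·6 + 9)/6 = 36/6 = 6; σ²_C = ((9−3)/6)² = 1.000
te_D = (5 + 4·7 + 9)/6 = 42/6 = 7; σ²_D = ((9−5)/6)² = 0.444
te_E = (6 + 4·9 + 12)/6 = 54/6 = 9; σ²_E = ((12−6)/6)² = 1.000
te_F = (9 + 4·12 + 21)/6 = 78/6 = 13; σ²_F = ((21−9)/6)² = 4.000
te_G = (9 + 4·11 + 13)/6 = 66/6 = 11; σ²_G = ((13−9)/6)² = 0.444
te_H = (3 + 4·5 + 13)/6 = 36/6 = 6; σ²_H = ((13−3)/6)² = 2.778
te_I = (4 + 4·7 + 16)/6 = 48/6 = 8; σ²_I = ((16−4)/6)² = 4.000
te_J = (2 + 4·8 + 14)/6 = 48/6 = 8; σ²_J = ((14−2)/6)² = 4.000

Forward pass:
ES_A = 0; EF_A = 13
ES_B = 13; EF_B = 13+10 = 23
ES_C = max(EF_A=13, EF_B=23) = 23; EF_C = 23+6 = 29
ES_D = 13; EF_D = 13+7 = 20
ES_E = 23; EF_E = 23+9 = 32
ES_F = max(EF_A=13, EF_B=23) = 23; EF_F = 23+13 = 36
ES_G = max(EF_A=13, EF_B=23) = 23; EF_G = 23+11 = 34
ES_H = 32; EF_H = 32+6 = 38
ES_I = 13; EF_I = 13+8 = 21
ES_J = max(EF_C=29, EF_D=20, EF_F=36, EF_G=34, EF_H=38, EF_I=21) = 38; EF_J = 38+8 = 46
Expected project duration μ = 46 hours. Critical path: A → B → E → H → J.

Variance along critical path = 7.111 + 9.000 + 1.000 + 2.778 + 4.000 = 23.889
σ = √23.889 = 4.888 hours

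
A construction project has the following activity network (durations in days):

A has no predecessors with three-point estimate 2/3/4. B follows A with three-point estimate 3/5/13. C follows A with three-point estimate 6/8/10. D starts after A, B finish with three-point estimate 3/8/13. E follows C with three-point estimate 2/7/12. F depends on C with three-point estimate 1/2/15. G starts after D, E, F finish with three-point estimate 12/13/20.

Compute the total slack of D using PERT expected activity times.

1 days

te_A = (2 + 4·3 + 4)/6 = 18/6 = 3
te_B = (3 + 4·5 + 13)/6 = 36/6 = 6
te_C = (6 + 4·8 + 10)/6 = 48/6 = 8
te_D = (3 + 4·8 + 13)/6 = 48/6 = 8
te_E = (2 + 4·7 + 12)/6 = 42/6 = 7
te_F = (1 + 4·2 + 15)/6 = 24/6 = 4
te_G = (12 + 4·13 + 20)/6 = 84/6 = 14

Forward pass:
ES_A = 0; EF_A = 3
ES_B = 3; EF_B = 3+6 = 9
ES_C = 3; EF_C = 3+8 = 11
ES_D = max(EF_A=3, EF_B=9) = 9; EF_D = 9+8 = 17
ES_E = 11; EF_E = 11+7 = 18
ES_F = 11; EF_F = 11+4 = 15
ES_G = max(EF_D=17, EF_E=18, EF_F=15) = 18; EF_G = 18+14 = 32
Expected project duration μ = 32 days. Critical path: A → C → E → G.

Backward pass:
LF_G = 32; LS_G = 32−14 = 18
LF_F = LS_G = 18; LS_F = 18−4 = 14
LF_E = LS_G = 18; LS_E = 18−7 = 11
LF_D = LS_G = 18; LS_D = 18−8 = 10
LF_C = min(LS_E=11, LS_F=14) = 11; LS_C = 11−8 = 3
LF_B = LS_D = 10; LS_B = 10−6 = 4
LF_A = min(LS_B=4, LS_C=3, LS_D=10) = 3; LS_A = 3−3 = 0
Slack_D = LS_D − ES_D = 10 − 9 = 1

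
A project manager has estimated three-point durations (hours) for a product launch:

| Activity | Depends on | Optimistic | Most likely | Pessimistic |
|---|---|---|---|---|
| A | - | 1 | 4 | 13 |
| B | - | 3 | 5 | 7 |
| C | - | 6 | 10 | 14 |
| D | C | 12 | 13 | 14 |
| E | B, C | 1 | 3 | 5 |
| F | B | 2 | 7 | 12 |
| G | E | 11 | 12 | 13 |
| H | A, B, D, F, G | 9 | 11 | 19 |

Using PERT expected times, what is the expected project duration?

37 hours

te_A = (1 + 4·4 + 13)/6 = 30/6 = 5
te_B = (3 + 4·5 + 7)/6 = 30/6 = 5
te_C = (6 + 4·10 + 14)/6 = 60/6 = 10
te_D = (12 + 4·13 + 14)/6 = 78/6 = 13
te_E = (1 + 4·3 + 5)/6 = 18/6 = 3
te_F = (2 + 4·7 + 12)/6 = 42/6 = 7
te_G = (11 + 4·12 + 13)/6 = 72/6 = 12
te_H = (9 + 4·11 + 19)/6 = 72/6 = 12

Forward pass:
ES_A = 0; EF_A = 5
ES_B = 0; EF_B = 5
ES_C = 0; EF_C = 10
ES_D = 10; EF_D = 10+13 = 23
ES_E = max(EF_B=5, EF_C=10) = 10; EF_E = 10+3 = 13
ES_F = 5; EF_F = 5+7 = 12
ES_G = 13; EF_G = 13+12 = 25
ES_H = max(EF_A=5, EF_B=5, EF_D=23, EF_F=12, EF_G=25) = 25; EF_H = 25+12 = 37
Expected project duration μ = 37 hours. Critical path: C → E → G → H.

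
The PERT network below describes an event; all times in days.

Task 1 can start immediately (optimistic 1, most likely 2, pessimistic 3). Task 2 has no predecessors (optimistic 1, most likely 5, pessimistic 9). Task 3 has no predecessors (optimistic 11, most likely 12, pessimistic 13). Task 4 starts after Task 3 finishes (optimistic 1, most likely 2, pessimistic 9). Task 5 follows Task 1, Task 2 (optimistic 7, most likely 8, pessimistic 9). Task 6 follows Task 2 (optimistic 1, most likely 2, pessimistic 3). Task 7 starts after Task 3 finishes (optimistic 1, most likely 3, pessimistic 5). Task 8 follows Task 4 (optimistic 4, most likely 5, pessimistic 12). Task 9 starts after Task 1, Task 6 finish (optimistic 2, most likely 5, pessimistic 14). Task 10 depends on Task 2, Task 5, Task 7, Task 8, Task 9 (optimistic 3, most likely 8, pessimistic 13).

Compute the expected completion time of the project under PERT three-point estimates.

te_Task 1 = (1 + 4·2 + 3)/6 = 12/6 = 2
te_Task 2 = (1 + 4·5 + 9)/6 = 30/6 = 5
te_Task 3 = (11 + 4·12 + 13)/6 = 72/6 = 12
te_Task 4 = (1 + 4·2 + 9)/6 = 18/6 = 3
te_Task 5 = (7 + 4·8 + 9)/6 = 48/6 = 8
te_Task 6 = (1 + 4·2 + 3)/6 = 12/6 = 2
te_Task 7 = (1 + 4·3 + 5)/6 = 18/6 = 3
te_Task 8 = (4 + 4·5 + 12)/6 = 36/6 = 6
te_Task 9 = (2 + 4·5 + 14)/6 = 36/6 = 6
te_Task 10 = (3 + 4·8 + 13)/6 = 48/6 = 8

Forward pass:
ES_Task 1 = 0; EF_Task 1 = 2
ES_Task 2 = 0; EF_Task 2 = 5
ES_Task 3 = 0; EF_Task 3 = 12
ES_Task 4 = 12; EF_Task 4 = 12+3 = 15
ES_Task 5 = max(EF_Task 1=2, EF_Task 2=5) = 5; EF_Task 5 = 5+8 = 13
ES_Task 6 = 5; EF_Task 6 = 5+2 = 7
ES_Task 7 = 12; EF_Task 7 = 12+3 = 15
ES_Task 8 = 15; EF_Task 8 = 15+6 = 21
ES_Task 9 = max(EF_Task 1=2, EF_Task 6=7) = 7; EF_Task 9 = 7+6 = 13
ES_Task 10 = max(EF_Task 2=5, EF_Task 5=13, EF_Task 7=15, EF_Task 8=21, EF_Task 9=13) = 21; EF_Task 10 = 21+8 = 29
Expected project duration μ = 29 days. Critical path: Task 3 → Task 4 → Task 8 → Task 10.

29 days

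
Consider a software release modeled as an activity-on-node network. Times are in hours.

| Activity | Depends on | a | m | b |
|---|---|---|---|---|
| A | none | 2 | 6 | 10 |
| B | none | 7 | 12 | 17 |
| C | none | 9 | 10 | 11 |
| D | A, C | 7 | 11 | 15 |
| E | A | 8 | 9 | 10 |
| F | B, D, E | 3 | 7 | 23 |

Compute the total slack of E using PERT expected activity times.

6 hours

te_A = (2 + 4·6 + 10)/6 = 36/6 = 6
te_B = (7 + 4·12 + 17)/6 = 72/6 = 12
te_C = (9 + 4·10 + 11)/6 = 60/6 = 10
te_D = (7 + 4·11 + 15)/6 = 66/6 = 11
te_E = (8 + 4·9 + 10)/6 = 54/6 = 9
te_F = (3 + 4·7 + 23)/6 = 54/6 = 9

Forward pass:
ES_A = 0; EF_A = 6
ES_B = 0; EF_B = 12
ES_C = 0; EF_C = 10
ES_D = max(EF_A=6, EF_C=10) = 10; EF_D = 10+11 = 21
ES_E = 6; EF_E = 6+9 = 15
ES_F = max(EF_B=12, EF_D=21, EF_E=15) = 21; EF_F = 21+9 = 30
Expected project duration μ = 30 hours. Critical path: C → D → F.

Backward pass:
LF_F = 30; LS_F = 30−9 = 21
LF_E = LS_F = 21; LS_E = 21−9 = 12
LF_D = LS_F = 21; LS_D = 21−11 = 10
LF_C = LS_D = 10; LS_C = 10−10 = 0
LF_B = LS_F = 21; LS_B = 21−12 = 9
LF_A = min(LS_D=10, LS_E=12) = 10; LS_A = 10−6 = 4
Slack_E = LS_E − ES_E = 12 − 6 = 6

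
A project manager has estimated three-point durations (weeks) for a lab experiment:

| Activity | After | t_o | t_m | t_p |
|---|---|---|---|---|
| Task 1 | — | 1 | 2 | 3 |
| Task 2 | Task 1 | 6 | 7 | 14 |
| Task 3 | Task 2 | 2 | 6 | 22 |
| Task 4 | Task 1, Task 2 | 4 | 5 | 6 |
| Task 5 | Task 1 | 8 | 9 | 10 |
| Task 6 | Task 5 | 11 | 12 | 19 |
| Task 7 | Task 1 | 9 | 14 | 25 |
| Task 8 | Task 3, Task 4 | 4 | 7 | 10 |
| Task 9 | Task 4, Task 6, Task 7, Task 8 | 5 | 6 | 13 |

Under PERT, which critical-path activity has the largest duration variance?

Task 3

te_Task 1 = (1 + 4·2 + 3)/6 = 12/6 = 2; σ²_Task 1 = ((3−1)/6)² = 0.111
te_Task 2 = (6 + 4·7 + 14)/6 = 48/6 = 8; σ²_Task 2 = ((14−6)/6)² = 1.778
te_Task 3 = (2 + 4·6 + 22)/6 = 48/6 = 8; σ²_Task 3 = ((22−2)/6)² = 11.111
te_Task 4 = (4 + 4·5 + 6)/6 = 30/6 = 5; σ²_Task 4 = ((6−4)/6)² = 0.111
te_Task 5 = (8 + 4·9 + 10)/6 = 54/6 = 9; σ²_Task 5 = ((10−8)/6)² = 0.111
te_Task 6 = (11 + 4·12 + 19)/6 = 78/6 = 13; σ²_Task 6 = ((19−11)/6)² = 1.778
te_Task 7 = (9 + 4·14 + 25)/6 = 90/6 = 15; σ²_Task 7 = ((25−9)/6)² = 7.111
te_Task 8 = (4 + 4·7 + 10)/6 = 42/6 = 7; σ²_Task 8 = ((10−4)/6)² = 1.000
te_Task 9 = (5 + 4·6 + 13)/6 = 42/6 = 7; σ²_Task 9 = ((13−5)/6)² = 1.778

Forward pass:
ES_Task 1 = 0; EF_Task 1 = 2
ES_Task 2 = 2; EF_Task 2 = 2+8 = 10
ES_Task 3 = 10; EF_Task 3 = 10+8 = 18
ES_Task 4 = max(EF_Task 1=2, EF_Task 2=10) = 10; EF_Task 4 = 10+5 = 15
ES_Task 5 = 2; EF_Task 5 = 2+9 = 11
ES_Task 6 = 11; EF_Task 6 = 11+13 = 24
ES_Task 7 = 2; EF_Task 7 = 2+15 = 17
ES_Task 8 = max(EF_Task 3=18, EF_Task 4=15) = 18; EF_Task 8 = 18+7 = 25
ES_Task 9 = max(EF_Task 4=15, EF_Task 6=24, EF_Task 7=17, EF_Task 8=25) = 25; EF_Task 9 = 25+7 = 32
Expected project duration μ = 32 weeks. Critical path: Task 1 → Task 2 → Task 3 → Task 8 → Task 9.

Variances on critical path: σ²_Task 1=0.111, σ²_Task 2=1.778, σ²_Task 3=11.111, σ²_Task 8=1.000, σ²_Task 9=1.778.
Largest is σ²_Task 3 = 11.111.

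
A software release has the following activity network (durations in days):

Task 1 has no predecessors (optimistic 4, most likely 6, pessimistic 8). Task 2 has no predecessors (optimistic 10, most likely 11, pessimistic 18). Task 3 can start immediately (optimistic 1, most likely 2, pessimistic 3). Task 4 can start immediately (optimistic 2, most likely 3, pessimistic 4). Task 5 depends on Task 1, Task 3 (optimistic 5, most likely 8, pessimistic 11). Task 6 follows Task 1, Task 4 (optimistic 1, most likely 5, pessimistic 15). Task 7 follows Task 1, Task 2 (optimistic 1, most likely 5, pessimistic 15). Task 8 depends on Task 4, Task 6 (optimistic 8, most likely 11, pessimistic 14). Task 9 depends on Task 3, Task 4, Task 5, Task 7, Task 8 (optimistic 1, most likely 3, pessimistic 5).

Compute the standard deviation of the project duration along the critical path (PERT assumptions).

te_Task 1 = (4 + 4·6 + 8)/6 = 36/6 = 6; σ²_Task 1 = ((8−4)/6)² = 0.444
te_Task 2 = (10 + 4·11 + 18)/6 = 72/6 = 12; σ²_Task 2 = ((18−10)/6)² = 1.778
te_Task 3 = (1 + 4·2 + 3)/6 = 12/6 = 2; σ²_Task 3 = ((3−1)/6)² = 0.111
te_Task 4 = (2 + 4·3 + 4)/6 = 18/6 = 3; σ²_Task 4 = ((4−2)/6)² = 0.111
te_Task 5 = (5 + 4·8 + 11)/6 = 48/6 = 8; σ²_Task 5 = ((11−5)/6)² = 1.000
te_Task 6 = (1 + 4·5 + 15)/6 = 36/6 = 6; σ²_Task 6 = ((15−1)/6)² = 5.444
te_Task 7 = (1 + 4·5 + 15)/6 = 36/6 = 6; σ²_Task 7 = ((15−1)/6)² = 5.444
te_Task 8 = (8 + 4·11 + 14)/6 = 66/6 = 11; σ²_Task 8 = ((14−8)/6)² = 1.000
te_Task 9 = (1 + 4·3 + 5)/6 = 18/6 = 3; σ²_Task 9 = ((5−1)/6)² = 0.444

Forward pass:
ES_Task 1 = 0; EF_Task 1 = 6
ES_Task 2 = 0; EF_Task 2 = 12
ES_Task 3 = 0; EF_Task 3 = 2
ES_Task 4 = 0; EF_Task 4 = 3
ES_Task 5 = max(EF_Task 1=6, EF_Task 3=2) = 6; EF_Task 5 = 6+8 = 14
ES_Task 6 = max(EF_Task 1=6, EF_Task 4=3) = 6; EF_Task 6 = 6+6 = 12
ES_Task 7 = max(EF_Task 1=6, EF_Task 2=12) = 12; EF_Task 7 = 12+6 = 18
ES_Task 8 = max(EF_Task 4=3, EF_Task 6=12) = 12; EF_Task 8 = 12+11 = 23
ES_Task 9 = max(EF_Task 3=2, EF_Task 4=3, EF_Task 5=14, EF_Task 7=18, EF_Task 8=23) = 23; EF_Task 9 = 23+3 = 26
Expected project duration μ = 26 days. Critical path: Task 1 → Task 6 → Task 8 → Task 9.

Variance along critical path = 0.444 + 5.444 + 1.000 + 0.444 = 7.333
σ = √7.333 = 2.708 days

2.71 days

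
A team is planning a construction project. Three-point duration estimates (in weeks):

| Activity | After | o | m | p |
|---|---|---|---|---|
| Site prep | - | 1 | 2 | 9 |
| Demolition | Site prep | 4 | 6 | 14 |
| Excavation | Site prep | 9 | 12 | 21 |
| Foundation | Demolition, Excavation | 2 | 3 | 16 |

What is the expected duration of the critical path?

21 weeks

te_Site prep = (1 + 4·2 + 9)/6 = 18/6 = 3
te_Demolition = (4 + 4·6 + 14)/6 = 42/6 = 7
te_Excavation = (9 + 4·12 + 21)/6 = 78/6 = 13
te_Foundation = (2 + 4·3 + 16)/6 = 30/6 = 5

Forward pass:
ES_Site prep = 0; EF_Site prep = 3
ES_Demolition = 3; EF_Demolition = 3+7 = 10
ES_Excavation = 3; EF_Excavation = 3+13 = 16
ES_Foundation = max(EF_Demolition=10, EF_Excavation=16) = 16; EF_Foundation = 16+5 = 21
Expected project duration μ = 21 weeks. Critical path: Site prep → Excavation → Foundation.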